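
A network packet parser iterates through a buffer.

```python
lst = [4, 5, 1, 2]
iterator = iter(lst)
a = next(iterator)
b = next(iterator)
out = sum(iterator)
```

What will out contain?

Step 1: Create iterator over [4, 5, 1, 2].
Step 2: a = next() = 4, b = next() = 5.
Step 3: sum() of remaining [1, 2] = 3.
Therefore out = 3.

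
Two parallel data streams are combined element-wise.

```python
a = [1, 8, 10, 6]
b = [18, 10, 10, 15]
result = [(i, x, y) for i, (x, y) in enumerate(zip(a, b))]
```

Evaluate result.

Step 1: enumerate(zip(a, b)) gives index with paired elements:
  i=0: (1, 18)
  i=1: (8, 10)
  i=2: (10, 10)
  i=3: (6, 15)
Therefore result = [(0, 1, 18), (1, 8, 10), (2, 10, 10), (3, 6, 15)].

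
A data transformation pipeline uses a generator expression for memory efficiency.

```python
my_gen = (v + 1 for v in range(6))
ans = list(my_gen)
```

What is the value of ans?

Step 1: For each v in range(6), compute v+1:
  v=0: 0+1 = 1
  v=1: 1+1 = 2
  v=2: 2+1 = 3
  v=3: 3+1 = 4
  v=4: 4+1 = 5
  v=5: 5+1 = 6
Therefore ans = [1, 2, 3, 4, 5, 6].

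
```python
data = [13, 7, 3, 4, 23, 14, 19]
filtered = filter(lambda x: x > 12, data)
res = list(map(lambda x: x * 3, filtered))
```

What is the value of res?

Step 1: Filter data for elements > 12:
  13: kept
  7: removed
  3: removed
  4: removed
  23: kept
  14: kept
  19: kept
Step 2: Map x * 3 on filtered [13, 23, 14, 19]:
  13 -> 39
  23 -> 69
  14 -> 42
  19 -> 57
Therefore res = [39, 69, 42, 57].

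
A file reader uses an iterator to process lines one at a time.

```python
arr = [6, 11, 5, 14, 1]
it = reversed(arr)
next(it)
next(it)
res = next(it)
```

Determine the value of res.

Step 1: reversed([6, 11, 5, 14, 1]) gives iterator: [1, 14, 5, 11, 6].
Step 2: First next() = 1, second next() = 14.
Step 3: Third next() = 5.
Therefore res = 5.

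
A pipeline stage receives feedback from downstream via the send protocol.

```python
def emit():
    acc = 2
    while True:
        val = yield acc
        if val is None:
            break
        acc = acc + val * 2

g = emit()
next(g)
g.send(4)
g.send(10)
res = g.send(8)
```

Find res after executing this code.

Step 1: next() -> yield acc=2.
Step 2: send(4) -> val=4, acc = 2 + 4*2 = 10, yield 10.
Step 3: send(10) -> val=10, acc = 10 + 10*2 = 30, yield 30.
Step 4: send(8) -> val=8, acc = 30 + 8*2 = 46, yield 46.
Therefore res = 46.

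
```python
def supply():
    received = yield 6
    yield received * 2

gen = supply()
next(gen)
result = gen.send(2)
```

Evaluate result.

Step 1: next(gen) advances to first yield, producing 6.
Step 2: send(2) resumes, received = 2.
Step 3: yield received * 2 = 2 * 2 = 4.
Therefore result = 4.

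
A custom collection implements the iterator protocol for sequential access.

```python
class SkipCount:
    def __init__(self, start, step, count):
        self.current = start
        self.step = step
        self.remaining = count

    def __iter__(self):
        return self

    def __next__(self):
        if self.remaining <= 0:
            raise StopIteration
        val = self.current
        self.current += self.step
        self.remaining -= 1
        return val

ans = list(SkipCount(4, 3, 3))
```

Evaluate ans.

Step 1: SkipCount starts at 4, increments by 3, for 3 steps:
  Yield 4, then current += 3
  Yield 7, then current += 3
  Yield 10, then current += 3
Therefore ans = [4, 7, 10].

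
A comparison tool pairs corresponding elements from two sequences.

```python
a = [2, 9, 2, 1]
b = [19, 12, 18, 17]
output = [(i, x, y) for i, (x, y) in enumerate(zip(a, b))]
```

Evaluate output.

Step 1: enumerate(zip(a, b)) gives index with paired elements:
  i=0: (2, 19)
  i=1: (9, 12)
  i=2: (2, 18)
  i=3: (1, 17)
Therefore output = [(0, 2, 19), (1, 9, 12), (2, 2, 18), (3, 1, 17)].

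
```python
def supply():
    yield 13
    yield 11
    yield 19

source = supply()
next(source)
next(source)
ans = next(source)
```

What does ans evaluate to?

Step 1: supply() creates a generator.
Step 2: next(source) yields 13 (consumed and discarded).
Step 3: next(source) yields 11 (consumed and discarded).
Step 4: next(source) yields 19, assigned to ans.
Therefore ans = 19.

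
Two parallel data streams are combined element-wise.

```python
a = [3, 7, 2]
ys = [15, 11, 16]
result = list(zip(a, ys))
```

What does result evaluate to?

Step 1: zip pairs elements at same index:
  Index 0: (3, 15)
  Index 1: (7, 11)
  Index 2: (2, 16)
Therefore result = [(3, 15), (7, 11), (2, 16)].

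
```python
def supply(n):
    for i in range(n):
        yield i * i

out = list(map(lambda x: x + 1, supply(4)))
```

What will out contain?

Step 1: supply(4) yields squares: [0, 1, 4, 9].
Step 2: map adds 1 to each: [1, 2, 5, 10].
Therefore out = [1, 2, 5, 10].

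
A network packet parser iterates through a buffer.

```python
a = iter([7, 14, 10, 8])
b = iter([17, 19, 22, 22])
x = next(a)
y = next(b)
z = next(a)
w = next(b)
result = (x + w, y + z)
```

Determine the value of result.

Step 1: a iterates [7, 14, 10, 8], b iterates [17, 19, 22, 22].
Step 2: x = next(a) = 7, y = next(b) = 17.
Step 3: z = next(a) = 14, w = next(b) = 19.
Step 4: result = (7 + 19, 17 + 14) = (26, 31).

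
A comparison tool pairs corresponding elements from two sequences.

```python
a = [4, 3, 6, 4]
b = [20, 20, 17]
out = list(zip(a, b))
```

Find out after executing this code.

Step 1: zip stops at shortest (len(a)=4, len(b)=3):
  Index 0: (4, 20)
  Index 1: (3, 20)
  Index 2: (6, 17)
Step 2: Last element of a (4) has no pair, dropped.
Therefore out = [(4, 20), (3, 20), (6, 17)].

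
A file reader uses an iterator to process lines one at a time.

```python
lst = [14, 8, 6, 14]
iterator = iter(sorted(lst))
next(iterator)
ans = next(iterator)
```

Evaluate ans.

Step 1: sorted([14, 8, 6, 14]) = [6, 8, 14, 14].
Step 2: Create iterator and skip 1 elements.
Step 3: next() returns 8.
Therefore ans = 8.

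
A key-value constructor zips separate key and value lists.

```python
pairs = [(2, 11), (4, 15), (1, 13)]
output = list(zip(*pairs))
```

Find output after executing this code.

Step 1: zip(*pairs) transposes: unzips [(2, 11), (4, 15), (1, 13)] into separate sequences.
Step 2: First elements: (2, 4, 1), second elements: (11, 15, 13).
Therefore output = [(2, 4, 1), (11, 15, 13)].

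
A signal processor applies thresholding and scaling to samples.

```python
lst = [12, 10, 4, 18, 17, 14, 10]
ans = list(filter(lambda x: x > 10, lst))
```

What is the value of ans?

Step 1: Filter elements > 10:
  12: kept
  10: removed
  4: removed
  18: kept
  17: kept
  14: kept
  10: removed
Therefore ans = [12, 18, 17, 14].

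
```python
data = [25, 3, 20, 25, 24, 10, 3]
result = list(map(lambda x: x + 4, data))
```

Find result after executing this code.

Step 1: Apply lambda x: x + 4 to each element:
  25 -> 29
  3 -> 7
  20 -> 24
  25 -> 29
  24 -> 28
  10 -> 14
  3 -> 7
Therefore result = [29, 7, 24, 29, 28, 14, 7].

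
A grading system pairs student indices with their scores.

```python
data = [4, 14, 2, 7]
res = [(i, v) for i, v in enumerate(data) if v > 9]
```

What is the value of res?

Step 1: Filter enumerate([4, 14, 2, 7]) keeping v > 9:
  (0, 4): 4 <= 9, excluded
  (1, 14): 14 > 9, included
  (2, 2): 2 <= 9, excluded
  (3, 7): 7 <= 9, excluded
Therefore res = [(1, 14)].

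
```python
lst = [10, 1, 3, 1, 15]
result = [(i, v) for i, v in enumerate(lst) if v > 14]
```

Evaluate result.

Step 1: Filter enumerate([10, 1, 3, 1, 15]) keeping v > 14:
  (0, 10): 10 <= 14, excluded
  (1, 1): 1 <= 14, excluded
  (2, 3): 3 <= 14, excluded
  (3, 1): 1 <= 14, excluded
  (4, 15): 15 > 14, included
Therefore result = [(4, 15)].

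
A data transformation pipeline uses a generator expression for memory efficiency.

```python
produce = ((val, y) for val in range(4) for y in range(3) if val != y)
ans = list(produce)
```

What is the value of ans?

Step 1: Nested generator over range(4) x range(3) where val != y:
  (0, 0): excluded (val == y)
  (0, 1): included
  (0, 2): included
  (1, 0): included
  (1, 1): excluded (val == y)
  (1, 2): included
  (2, 0): included
  (2, 1): included
  (2, 2): excluded (val == y)
  (3, 0): included
  (3, 1): included
  (3, 2): included
Therefore ans = [(0, 1), (0, 2), (1, 0), (1, 2), (2, 0), (2, 1), (3, 0), (3, 1), (3, 2)].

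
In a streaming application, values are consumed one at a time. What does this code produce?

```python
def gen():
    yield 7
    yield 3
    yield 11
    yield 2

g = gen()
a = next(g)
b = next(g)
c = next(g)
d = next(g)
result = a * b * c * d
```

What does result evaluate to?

Step 1: Create generator and consume all values:
  a = next(g) = 7
  b = next(g) = 3
  c = next(g) = 11
  d = next(g) = 2
Step 2: result = 7 * 3 * 11 * 2 = 462.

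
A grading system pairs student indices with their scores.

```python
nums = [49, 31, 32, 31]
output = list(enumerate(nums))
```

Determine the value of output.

Step 1: enumerate pairs each element with its index:
  (0, 49)
  (1, 31)
  (2, 32)
  (3, 31)
Therefore output = [(0, 49), (1, 31), (2, 32), (3, 31)].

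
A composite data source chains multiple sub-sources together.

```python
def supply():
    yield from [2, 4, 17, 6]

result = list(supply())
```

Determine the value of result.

Step 1: yield from delegates to the iterable, yielding each element.
Step 2: Collected values: [2, 4, 17, 6].
Therefore result = [2, 4, 17, 6].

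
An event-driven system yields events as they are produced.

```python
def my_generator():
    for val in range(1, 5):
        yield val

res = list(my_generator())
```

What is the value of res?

Step 1: The generator yields each value from range(1, 5).
Step 2: list() consumes all yields: [1, 2, 3, 4].
Therefore res = [1, 2, 3, 4].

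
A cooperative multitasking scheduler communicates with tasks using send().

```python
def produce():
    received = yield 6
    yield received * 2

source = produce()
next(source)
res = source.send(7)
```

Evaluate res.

Step 1: next(source) advances to first yield, producing 6.
Step 2: send(7) resumes, received = 7.
Step 3: yield received * 2 = 7 * 2 = 14.
Therefore res = 14.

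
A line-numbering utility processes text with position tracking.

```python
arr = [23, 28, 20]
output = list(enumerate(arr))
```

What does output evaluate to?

Step 1: enumerate pairs each element with its index:
  (0, 23)
  (1, 28)
  (2, 20)
Therefore output = [(0, 23), (1, 28), (2, 20)].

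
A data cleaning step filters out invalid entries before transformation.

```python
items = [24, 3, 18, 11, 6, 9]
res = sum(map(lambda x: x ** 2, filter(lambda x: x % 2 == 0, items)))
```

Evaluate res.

Step 1: Filter even numbers from [24, 3, 18, 11, 6, 9]: [24, 18, 6]
Step 2: Square each: [576, 324, 36]
Step 3: Sum = 936.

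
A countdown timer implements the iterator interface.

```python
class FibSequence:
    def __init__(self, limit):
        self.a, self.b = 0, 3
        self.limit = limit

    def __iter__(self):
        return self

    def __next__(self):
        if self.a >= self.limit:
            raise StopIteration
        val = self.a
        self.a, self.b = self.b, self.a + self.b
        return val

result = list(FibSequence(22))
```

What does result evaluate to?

Step 1: Fibonacci-like sequence (a=0, b=3) until >= 22:
  Yield 0, then a,b = 3,3
  Yield 3, then a,b = 3,6
  Yield 3, then a,b = 6,9
  Yield 6, then a,b = 9,15
  Yield 9, then a,b = 15,24
  Yield 15, then a,b = 24,39
Step 2: 24 >= 22, stop.
Therefore result = [0, 3, 3, 6, 9, 15].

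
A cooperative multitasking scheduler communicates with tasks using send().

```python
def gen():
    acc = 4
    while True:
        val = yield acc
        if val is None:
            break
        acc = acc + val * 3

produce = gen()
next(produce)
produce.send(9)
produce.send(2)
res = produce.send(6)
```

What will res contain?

Step 1: next() -> yield acc=4.
Step 2: send(9) -> val=9, acc = 4 + 9*3 = 31, yield 31.
Step 3: send(2) -> val=2, acc = 31 + 2*3 = 37, yield 37.
Step 4: send(6) -> val=6, acc = 37 + 6*3 = 55, yield 55.
Therefore res = 55.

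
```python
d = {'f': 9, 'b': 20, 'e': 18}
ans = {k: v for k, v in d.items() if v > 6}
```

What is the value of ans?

Step 1: Filter items where value > 6:
  'f': 9 > 6: kept
  'b': 20 > 6: kept
  'e': 18 > 6: kept
Therefore ans = {'f': 9, 'b': 20, 'e': 18}.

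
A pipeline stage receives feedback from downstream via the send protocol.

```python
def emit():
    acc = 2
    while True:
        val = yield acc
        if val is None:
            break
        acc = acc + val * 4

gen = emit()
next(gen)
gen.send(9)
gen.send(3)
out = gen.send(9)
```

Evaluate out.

Step 1: next() -> yield acc=2.
Step 2: send(9) -> val=9, acc = 2 + 9*4 = 38, yield 38.
Step 3: send(3) -> val=3, acc = 38 + 3*4 = 50, yield 50.
Step 4: send(9) -> val=9, acc = 50 + 9*4 = 86, yield 86.
Therefore out = 86.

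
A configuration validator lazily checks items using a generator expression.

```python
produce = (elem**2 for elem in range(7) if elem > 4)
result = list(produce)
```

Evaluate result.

Step 1: For range(7), keep elem > 4, then square:
  elem=0: 0 <= 4, excluded
  elem=1: 1 <= 4, excluded
  elem=2: 2 <= 4, excluded
  elem=3: 3 <= 4, excluded
  elem=4: 4 <= 4, excluded
  elem=5: 5 > 4, yield 5**2 = 25
  elem=6: 6 > 4, yield 6**2 = 36
Therefore result = [25, 36].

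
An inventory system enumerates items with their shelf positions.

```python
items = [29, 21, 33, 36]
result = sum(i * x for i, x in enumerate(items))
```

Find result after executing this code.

Step 1: Compute i * x for each (i, x) in enumerate([29, 21, 33, 36]):
  i=0, x=29: 0*29 = 0
  i=1, x=21: 1*21 = 21
  i=2, x=33: 2*33 = 66
  i=3, x=36: 3*36 = 108
Step 2: sum = 0 + 21 + 66 + 108 = 195.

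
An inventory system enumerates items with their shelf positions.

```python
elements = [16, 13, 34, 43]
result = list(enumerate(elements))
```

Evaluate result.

Step 1: enumerate pairs each element with its index:
  (0, 16)
  (1, 13)
  (2, 34)
  (3, 43)
Therefore result = [(0, 16), (1, 13), (2, 34), (3, 43)].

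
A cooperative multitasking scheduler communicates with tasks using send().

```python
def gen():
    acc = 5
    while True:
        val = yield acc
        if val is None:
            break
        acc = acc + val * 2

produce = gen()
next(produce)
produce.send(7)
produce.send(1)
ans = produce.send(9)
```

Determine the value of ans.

Step 1: next() -> yield acc=5.
Step 2: send(7) -> val=7, acc = 5 + 7*2 = 19, yield 19.
Step 3: send(1) -> val=1, acc = 19 + 1*2 = 21, yield 21.
Step 4: send(9) -> val=9, acc = 21 + 9*2 = 39, yield 39.
Therefore ans = 39.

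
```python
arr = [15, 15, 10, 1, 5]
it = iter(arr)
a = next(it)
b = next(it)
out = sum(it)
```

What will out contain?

Step 1: Create iterator over [15, 15, 10, 1, 5].
Step 2: a = next() = 15, b = next() = 15.
Step 3: sum() of remaining [10, 1, 5] = 16.
Therefore out = 16.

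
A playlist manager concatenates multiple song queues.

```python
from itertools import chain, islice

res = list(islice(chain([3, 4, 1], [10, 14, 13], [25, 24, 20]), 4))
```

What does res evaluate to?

Step 1: chain([3, 4, 1], [10, 14, 13], [25, 24, 20]) = [3, 4, 1, 10, 14, 13, 25, 24, 20].
Step 2: islice takes first 4 elements: [3, 4, 1, 10].
Therefore res = [3, 4, 1, 10].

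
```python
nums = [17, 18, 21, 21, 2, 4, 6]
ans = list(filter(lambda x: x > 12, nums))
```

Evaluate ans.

Step 1: Filter elements > 12:
  17: kept
  18: kept
  21: kept
  21: kept
  2: removed
  4: removed
  6: removed
Therefore ans = [17, 18, 21, 21].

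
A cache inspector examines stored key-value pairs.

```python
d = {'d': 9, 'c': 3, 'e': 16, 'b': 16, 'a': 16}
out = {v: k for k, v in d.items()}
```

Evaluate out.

Step 1: Invert dict (swap keys and values):
  'd': 9 -> 9: 'd'
  'c': 3 -> 3: 'c'
  'e': 16 -> 16: 'e'
  'b': 16 -> 16: 'b'
  'a': 16 -> 16: 'a'
Therefore out = {9: 'd', 3: 'c', 16: 'a'}.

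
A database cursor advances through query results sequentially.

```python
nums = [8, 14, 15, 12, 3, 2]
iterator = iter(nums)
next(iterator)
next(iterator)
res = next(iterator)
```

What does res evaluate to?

Step 1: Create iterator over [8, 14, 15, 12, 3, 2].
Step 2: next() consumes 8.
Step 3: next() consumes 14.
Step 4: next() returns 15.
Therefore res = 15.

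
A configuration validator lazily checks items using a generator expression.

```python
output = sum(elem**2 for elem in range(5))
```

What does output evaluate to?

Step 1: Compute elem**2 for each elem in range(5):
  elem=0: 0**2 = 0
  elem=1: 1**2 = 1
  elem=2: 2**2 = 4
  elem=3: 3**2 = 9
  elem=4: 4**2 = 16
Step 2: sum = 0 + 1 + 4 + 9 + 16 = 30.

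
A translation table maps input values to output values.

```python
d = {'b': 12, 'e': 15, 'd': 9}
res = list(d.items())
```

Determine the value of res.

Step 1: d.items() returns (key, value) pairs in insertion order.
Therefore res = [('b', 12), ('e', 15), ('d', 9)].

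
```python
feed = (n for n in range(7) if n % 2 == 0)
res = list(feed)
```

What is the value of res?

Step 1: Filter range(7) keeping only even values:
  n=0: even, included
  n=1: odd, excluded
  n=2: even, included
  n=3: odd, excluded
  n=4: even, included
  n=5: odd, excluded
  n=6: even, included
Therefore res = [0, 2, 4, 6].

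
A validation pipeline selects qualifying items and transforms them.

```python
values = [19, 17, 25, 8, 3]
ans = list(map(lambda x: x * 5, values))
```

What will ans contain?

Step 1: Apply lambda x: x * 5 to each element:
  19 -> 95
  17 -> 85
  25 -> 125
  8 -> 40
  3 -> 15
Therefore ans = [95, 85, 125, 40, 15].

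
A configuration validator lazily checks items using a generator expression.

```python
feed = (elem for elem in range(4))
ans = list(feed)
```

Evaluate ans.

Step 1: Generator expression iterates range(4): [0, 1, 2, 3].
Step 2: list() collects all values.
Therefore ans = [0, 1, 2, 3].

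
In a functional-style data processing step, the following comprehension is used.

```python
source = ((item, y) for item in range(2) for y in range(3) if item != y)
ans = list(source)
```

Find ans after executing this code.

Step 1: Nested generator over range(2) x range(3) where item != y:
  (0, 0): excluded (item == y)
  (0, 1): included
  (0, 2): included
  (1, 0): included
  (1, 1): excluded (item == y)
  (1, 2): included
Therefore ans = [(0, 1), (0, 2), (1, 0), (1, 2)].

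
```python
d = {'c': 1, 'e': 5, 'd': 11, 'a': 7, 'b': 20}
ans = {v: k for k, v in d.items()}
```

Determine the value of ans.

Step 1: Invert dict (swap keys and values):
  'c': 1 -> 1: 'c'
  'e': 5 -> 5: 'e'
  'd': 11 -> 11: 'd'
  'a': 7 -> 7: 'a'
  'b': 20 -> 20: 'b'
Therefore ans = {1: 'c', 5: 'e', 11: 'd', 7: 'a', 20: 'b'}.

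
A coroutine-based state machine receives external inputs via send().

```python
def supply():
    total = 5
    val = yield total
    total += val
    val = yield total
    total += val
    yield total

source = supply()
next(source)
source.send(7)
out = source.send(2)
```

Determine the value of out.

Step 1: next() -> yield total=5.
Step 2: send(7) -> val=7, total = 5+7 = 12, yield 12.
Step 3: send(2) -> val=2, total = 12+2 = 14, yield 14.
Therefore out = 14.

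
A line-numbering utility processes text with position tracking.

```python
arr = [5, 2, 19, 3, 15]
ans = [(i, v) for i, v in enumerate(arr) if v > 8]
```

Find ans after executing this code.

Step 1: Filter enumerate([5, 2, 19, 3, 15]) keeping v > 8:
  (0, 5): 5 <= 8, excluded
  (1, 2): 2 <= 8, excluded
  (2, 19): 19 > 8, included
  (3, 3): 3 <= 8, excluded
  (4, 15): 15 > 8, included
Therefore ans = [(2, 19), (4, 15)].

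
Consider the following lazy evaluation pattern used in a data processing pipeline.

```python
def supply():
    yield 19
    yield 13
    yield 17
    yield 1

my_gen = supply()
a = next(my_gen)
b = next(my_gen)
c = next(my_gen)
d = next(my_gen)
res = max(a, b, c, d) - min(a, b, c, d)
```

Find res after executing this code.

Step 1: Create generator and consume all values:
  a = next(my_gen) = 19
  b = next(my_gen) = 13
  c = next(my_gen) = 17
  d = next(my_gen) = 1
Step 2: max = 19, min = 1, res = 19 - 1 = 18.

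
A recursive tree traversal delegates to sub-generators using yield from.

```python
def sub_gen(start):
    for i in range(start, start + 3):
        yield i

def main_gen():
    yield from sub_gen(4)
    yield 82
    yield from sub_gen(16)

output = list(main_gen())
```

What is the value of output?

Step 1: main_gen() delegates to sub_gen(4):
  yield 4
  yield 5
  yield 6
Step 2: yield 82
Step 3: Delegates to sub_gen(16):
  yield 16
  yield 17
  yield 18
Therefore output = [4, 5, 6, 82, 16, 17, 18].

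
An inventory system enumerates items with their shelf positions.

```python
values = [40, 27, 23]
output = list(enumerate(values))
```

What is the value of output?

Step 1: enumerate pairs each element with its index:
  (0, 40)
  (1, 27)
  (2, 23)
Therefore output = [(0, 40), (1, 27), (2, 23)].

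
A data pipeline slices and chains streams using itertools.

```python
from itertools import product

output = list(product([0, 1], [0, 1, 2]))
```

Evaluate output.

Step 1: product([0, 1], [0, 1, 2]) gives all pairs:
  (0, 0)
  (0, 1)
  (0, 2)
  (1, 0)
  (1, 1)
  (1, 2)
Therefore output = [(0, 0), (0, 1), (0, 2), (1, 0), (1, 1), (1, 2)].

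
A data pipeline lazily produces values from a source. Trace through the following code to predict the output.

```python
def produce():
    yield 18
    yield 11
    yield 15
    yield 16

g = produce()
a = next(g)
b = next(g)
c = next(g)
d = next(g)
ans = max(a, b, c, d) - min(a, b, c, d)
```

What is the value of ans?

Step 1: Create generator and consume all values:
  a = next(g) = 18
  b = next(g) = 11
  c = next(g) = 15
  d = next(g) = 16
Step 2: max = 18, min = 11, ans = 18 - 11 = 7.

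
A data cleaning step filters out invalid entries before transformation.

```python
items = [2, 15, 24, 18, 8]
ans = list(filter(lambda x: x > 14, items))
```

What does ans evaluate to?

Step 1: Filter elements > 14:
  2: removed
  15: kept
  24: kept
  18: kept
  8: removed
Therefore ans = [15, 24, 18].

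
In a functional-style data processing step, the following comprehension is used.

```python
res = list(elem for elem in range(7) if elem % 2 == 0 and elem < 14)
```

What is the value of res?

Step 1: Filter range(7) where elem % 2 == 0 and elem < 14:
  elem=0: both conditions met, included
  elem=1: excluded (1 % 2 != 0)
  elem=2: both conditions met, included
  elem=3: excluded (3 % 2 != 0)
  elem=4: both conditions met, included
  elem=5: excluded (5 % 2 != 0)
  elem=6: both conditions met, included
Therefore res = [0, 2, 4, 6].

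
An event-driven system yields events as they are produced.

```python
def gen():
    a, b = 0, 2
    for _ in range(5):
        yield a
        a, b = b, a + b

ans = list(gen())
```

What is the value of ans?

Step 1: Fibonacci-like sequence starting with a=0, b=2:
  Iteration 1: yield a=0, then a,b = 2,2
  Iteration 2: yield a=2, then a,b = 2,4
  Iteration 3: yield a=2, then a,b = 4,6
  Iteration 4: yield a=4, then a,b = 6,10
  Iteration 5: yield a=6, then a,b = 10,16
Therefore ans = [0, 2, 2, 4, 6].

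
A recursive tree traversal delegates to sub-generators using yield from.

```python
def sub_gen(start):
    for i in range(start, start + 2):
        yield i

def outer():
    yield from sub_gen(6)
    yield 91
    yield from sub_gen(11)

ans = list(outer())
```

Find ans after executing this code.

Step 1: outer() delegates to sub_gen(6):
  yield 6
  yield 7
Step 2: yield 91
Step 3: Delegates to sub_gen(11):
  yield 11
  yield 12
Therefore ans = [6, 7, 91, 11, 12].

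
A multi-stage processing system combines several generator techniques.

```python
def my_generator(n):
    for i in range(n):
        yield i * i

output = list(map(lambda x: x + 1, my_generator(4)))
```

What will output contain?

Step 1: my_generator(4) yields squares: [0, 1, 4, 9].
Step 2: map adds 1 to each: [1, 2, 5, 10].
Therefore output = [1, 2, 5, 10].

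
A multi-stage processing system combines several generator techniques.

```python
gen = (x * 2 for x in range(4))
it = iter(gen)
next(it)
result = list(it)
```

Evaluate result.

Step 1: Generator produces [0, 2, 4, 6].
Step 2: next(it) consumes first element (0).
Step 3: list(it) collects remaining: [2, 4, 6].
Therefore result = [2, 4, 6].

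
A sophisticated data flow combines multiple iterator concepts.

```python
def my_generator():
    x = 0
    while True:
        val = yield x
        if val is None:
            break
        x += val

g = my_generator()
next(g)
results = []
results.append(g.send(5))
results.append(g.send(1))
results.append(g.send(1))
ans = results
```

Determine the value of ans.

Step 1: next(g) -> yield 0.
Step 2: send(5) -> x = 5, yield 5.
Step 3: send(1) -> x = 6, yield 6.
Step 4: send(1) -> x = 7, yield 7.
Therefore ans = [5, 6, 7].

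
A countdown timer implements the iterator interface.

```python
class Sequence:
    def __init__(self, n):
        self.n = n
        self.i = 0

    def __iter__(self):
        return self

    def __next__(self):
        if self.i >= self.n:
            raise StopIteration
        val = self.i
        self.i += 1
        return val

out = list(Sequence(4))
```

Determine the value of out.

Step 1: Sequence(4) creates an iterator counting 0 to 3.
Step 2: list() consumes all values: [0, 1, 2, 3].
Therefore out = [0, 1, 2, 3].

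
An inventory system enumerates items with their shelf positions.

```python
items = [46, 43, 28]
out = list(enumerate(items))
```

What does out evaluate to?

Step 1: enumerate pairs each element with its index:
  (0, 46)
  (1, 43)
  (2, 28)
Therefore out = [(0, 46), (1, 43), (2, 28)].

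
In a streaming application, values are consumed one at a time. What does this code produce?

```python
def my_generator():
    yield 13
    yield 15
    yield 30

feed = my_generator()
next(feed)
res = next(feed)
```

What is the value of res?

Step 1: my_generator() creates a generator.
Step 2: next(feed) yields 13 (consumed and discarded).
Step 3: next(feed) yields 15, assigned to res.
Therefore res = 15.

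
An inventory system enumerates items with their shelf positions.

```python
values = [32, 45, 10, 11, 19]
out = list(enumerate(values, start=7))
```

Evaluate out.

Step 1: enumerate with start=7:
  (7, 32)
  (8, 45)
  (9, 10)
  (10, 11)
  (11, 19)
Therefore out = [(7, 32), (8, 45), (9, 10), (10, 11), (11, 19)].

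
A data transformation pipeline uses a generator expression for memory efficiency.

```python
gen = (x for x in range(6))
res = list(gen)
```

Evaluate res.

Step 1: Generator expression iterates range(6): [0, 1, 2, 3, 4, 5].
Step 2: list() collects all values.
Therefore res = [0, 1, 2, 3, 4, 5].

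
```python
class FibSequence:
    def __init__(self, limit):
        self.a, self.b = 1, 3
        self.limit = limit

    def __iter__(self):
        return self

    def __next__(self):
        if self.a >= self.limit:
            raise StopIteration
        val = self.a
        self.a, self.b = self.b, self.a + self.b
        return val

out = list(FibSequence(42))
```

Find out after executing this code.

Step 1: Fibonacci-like sequence (a=1, b=3) until >= 42:
  Yield 1, then a,b = 3,4
  Yield 3, then a,b = 4,7
  Yield 4, then a,b = 7,11
  Yield 7, then a,b = 11,18
  Yield 11, then a,b = 18,29
  Yield 18, then a,b = 29,47
  Yield 29, then a,b = 47,76
Step 2: 47 >= 42, stop.
Therefore out = [1, 3, 4, 7, 11, 18, 29].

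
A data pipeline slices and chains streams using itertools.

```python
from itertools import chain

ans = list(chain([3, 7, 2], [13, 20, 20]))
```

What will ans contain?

Step 1: chain() concatenates iterables: [3, 7, 2] + [13, 20, 20].
Therefore ans = [3, 7, 2, 13, 20, 20].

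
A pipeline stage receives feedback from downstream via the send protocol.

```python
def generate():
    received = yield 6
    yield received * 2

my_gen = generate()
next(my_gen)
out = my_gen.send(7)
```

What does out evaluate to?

Step 1: next(my_gen) advances to first yield, producing 6.
Step 2: send(7) resumes, received = 7.
Step 3: yield received * 2 = 7 * 2 = 14.
Therefore out = 14.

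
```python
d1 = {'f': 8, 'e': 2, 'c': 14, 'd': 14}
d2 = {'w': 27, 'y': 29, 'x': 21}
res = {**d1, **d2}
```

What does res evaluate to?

Step 1: Merge d1 and d2 (d2 values override on key conflicts).
Step 2: d1 has keys ['f', 'e', 'c', 'd'], d2 has keys ['w', 'y', 'x'].
Therefore res = {'f': 8, 'e': 2, 'c': 14, 'd': 14, 'w': 27, 'y': 29, 'x': 21}.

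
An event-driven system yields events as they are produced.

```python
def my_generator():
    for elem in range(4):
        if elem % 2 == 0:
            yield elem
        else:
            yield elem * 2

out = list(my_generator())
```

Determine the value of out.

Step 1: For each elem in range(4), yield elem if even, else elem*2:
  elem=0 (even): yield 0
  elem=1 (odd): yield 1*2 = 2
  elem=2 (even): yield 2
  elem=3 (odd): yield 3*2 = 6
Therefore out = [0, 2, 2, 6].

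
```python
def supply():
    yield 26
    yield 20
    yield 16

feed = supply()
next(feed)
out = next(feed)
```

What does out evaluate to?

Step 1: supply() creates a generator.
Step 2: next(feed) yields 26 (consumed and discarded).
Step 3: next(feed) yields 20, assigned to out.
Therefore out = 20.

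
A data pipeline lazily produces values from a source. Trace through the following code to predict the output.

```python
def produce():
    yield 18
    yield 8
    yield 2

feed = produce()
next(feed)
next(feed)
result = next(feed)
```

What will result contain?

Step 1: produce() creates a generator.
Step 2: next(feed) yields 18 (consumed and discarded).
Step 3: next(feed) yields 8 (consumed and discarded).
Step 4: next(feed) yields 2, assigned to result.
Therefore result = 2.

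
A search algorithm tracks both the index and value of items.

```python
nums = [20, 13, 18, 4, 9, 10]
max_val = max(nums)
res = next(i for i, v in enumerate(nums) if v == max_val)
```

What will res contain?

Step 1: max([20, 13, 18, 4, 9, 10]) = 20.
Step 2: Find first index where value == 20:
  Index 0: 20 == 20, found!
Therefore res = 0.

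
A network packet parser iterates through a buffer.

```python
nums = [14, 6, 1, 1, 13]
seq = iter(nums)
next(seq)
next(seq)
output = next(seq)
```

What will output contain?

Step 1: Create iterator over [14, 6, 1, 1, 13].
Step 2: next() consumes 14.
Step 3: next() consumes 6.
Step 4: next() returns 1.
Therefore output = 1.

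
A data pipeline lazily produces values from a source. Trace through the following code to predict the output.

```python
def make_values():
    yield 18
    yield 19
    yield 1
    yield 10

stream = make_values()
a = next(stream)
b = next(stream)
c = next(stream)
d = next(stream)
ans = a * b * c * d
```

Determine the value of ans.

Step 1: Create generator and consume all values:
  a = next(stream) = 18
  b = next(stream) = 19
  c = next(stream) = 1
  d = next(stream) = 10
Step 2: ans = 18 * 19 * 1 * 10 = 3420.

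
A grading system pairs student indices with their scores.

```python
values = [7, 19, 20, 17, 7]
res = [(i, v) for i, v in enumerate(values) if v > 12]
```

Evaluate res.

Step 1: Filter enumerate([7, 19, 20, 17, 7]) keeping v > 12:
  (0, 7): 7 <= 12, excluded
  (1, 19): 19 > 12, included
  (2, 20): 20 > 12, included
  (3, 17): 17 > 12, included
  (4, 7): 7 <= 12, excluded
Therefore res = [(1, 19), (2, 20), (3, 17)].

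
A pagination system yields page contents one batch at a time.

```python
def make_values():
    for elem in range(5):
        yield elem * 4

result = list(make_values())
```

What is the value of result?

Step 1: For each elem in range(5), yield elem * 4:
  elem=0: yield 0 * 4 = 0
  elem=1: yield 1 * 4 = 4
  elem=2: yield 2 * 4 = 8
  elem=3: yield 3 * 4 = 12
  elem=4: yield 4 * 4 = 16
Therefore result = [0, 4, 8, 12, 16].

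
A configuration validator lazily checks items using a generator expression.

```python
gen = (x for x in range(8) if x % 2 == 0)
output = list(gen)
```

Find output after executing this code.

Step 1: Filter range(8) keeping only even values:
  x=0: even, included
  x=1: odd, excluded
  x=2: even, included
  x=3: odd, excluded
  x=4: even, included
  x=5: odd, excluded
  x=6: even, included
  x=7: odd, excluded
Therefore output = [0, 2, 4, 6].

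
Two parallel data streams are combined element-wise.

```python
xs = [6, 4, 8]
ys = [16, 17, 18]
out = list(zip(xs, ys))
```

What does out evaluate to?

Step 1: zip pairs elements at same index:
  Index 0: (6, 16)
  Index 1: (4, 17)
  Index 2: (8, 18)
Therefore out = [(6, 16), (4, 17), (8, 18)].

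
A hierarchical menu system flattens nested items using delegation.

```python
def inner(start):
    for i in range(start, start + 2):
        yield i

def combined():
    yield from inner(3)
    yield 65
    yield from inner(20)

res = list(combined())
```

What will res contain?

Step 1: combined() delegates to inner(3):
  yield 3
  yield 4
Step 2: yield 65
Step 3: Delegates to inner(20):
  yield 20
  yield 21
Therefore res = [3, 4, 65, 20, 21].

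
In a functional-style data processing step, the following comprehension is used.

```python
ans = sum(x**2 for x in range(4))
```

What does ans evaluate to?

Step 1: Compute x**2 for each x in range(4):
  x=0: 0**2 = 0
  x=1: 1**2 = 1
  x=2: 2**2 = 4
  x=3: 3**2 = 9
Step 2: sum = 0 + 1 + 4 + 9 = 14.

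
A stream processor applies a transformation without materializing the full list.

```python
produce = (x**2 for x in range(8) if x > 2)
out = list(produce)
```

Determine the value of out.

Step 1: For range(8), keep x > 2, then square:
  x=0: 0 <= 2, excluded
  x=1: 1 <= 2, excluded
  x=2: 2 <= 2, excluded
  x=3: 3 > 2, yield 3**2 = 9
  x=4: 4 > 2, yield 4**2 = 16
  x=5: 5 > 2, yield 5**2 = 25
  x=6: 6 > 2, yield 6**2 = 36
  x=7: 7 > 2, yield 7**2 = 49
Therefore out = [9, 16, 25, 36, 49].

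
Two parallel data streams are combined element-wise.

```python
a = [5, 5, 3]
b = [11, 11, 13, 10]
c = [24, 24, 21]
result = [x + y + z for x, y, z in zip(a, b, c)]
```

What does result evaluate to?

Step 1: zip three lists (truncates to shortest, len=3):
  5 + 11 + 24 = 40
  5 + 11 + 24 = 40
  3 + 13 + 21 = 37
Therefore result = [40, 40, 37].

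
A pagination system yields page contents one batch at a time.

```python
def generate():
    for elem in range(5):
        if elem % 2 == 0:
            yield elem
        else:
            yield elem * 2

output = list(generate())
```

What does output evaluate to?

Step 1: For each elem in range(5), yield elem if even, else elem*2:
  elem=0 (even): yield 0
  elem=1 (odd): yield 1*2 = 2
  elem=2 (even): yield 2
  elem=3 (odd): yield 3*2 = 6
  elem=4 (even): yield 4
Therefore output = [0, 2, 2, 6, 4].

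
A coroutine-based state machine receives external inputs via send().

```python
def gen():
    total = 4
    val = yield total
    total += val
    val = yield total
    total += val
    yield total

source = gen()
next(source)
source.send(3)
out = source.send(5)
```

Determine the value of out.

Step 1: next() -> yield total=4.
Step 2: send(3) -> val=3, total = 4+3 = 7, yield 7.
Step 3: send(5) -> val=5, total = 7+5 = 12, yield 12.
Therefore out = 12.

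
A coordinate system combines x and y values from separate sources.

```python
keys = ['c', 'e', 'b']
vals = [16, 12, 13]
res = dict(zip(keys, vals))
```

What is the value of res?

Step 1: zip pairs keys with values:
  'c' -> 16
  'e' -> 12
  'b' -> 13
Therefore res = {'c': 16, 'e': 12, 'b': 13}.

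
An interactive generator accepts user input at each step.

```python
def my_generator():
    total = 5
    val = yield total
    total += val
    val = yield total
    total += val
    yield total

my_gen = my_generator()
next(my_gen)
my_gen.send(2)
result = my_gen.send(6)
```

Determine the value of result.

Step 1: next() -> yield total=5.
Step 2: send(2) -> val=2, total = 5+2 = 7, yield 7.
Step 3: send(6) -> val=6, total = 7+6 = 13, yield 13.
Therefore result = 13.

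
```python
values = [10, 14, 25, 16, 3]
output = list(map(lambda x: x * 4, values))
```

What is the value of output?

Step 1: Apply lambda x: x * 4 to each element:
  10 -> 40
  14 -> 56
  25 -> 100
  16 -> 64
  3 -> 12
Therefore output = [40, 56, 100, 64, 12].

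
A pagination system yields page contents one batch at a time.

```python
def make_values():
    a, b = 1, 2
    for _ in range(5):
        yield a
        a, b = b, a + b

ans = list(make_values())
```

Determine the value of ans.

Step 1: Fibonacci-like sequence starting with a=1, b=2:
  Iteration 1: yield a=1, then a,b = 2,3
  Iteration 2: yield a=2, then a,b = 3,5
  Iteration 3: yield a=3, then a,b = 5,8
  Iteration 4: yield a=5, then a,b = 8,13
  Iteration 5: yield a=8, then a,b = 13,21
Therefore ans = [1, 2, 3, 5, 8].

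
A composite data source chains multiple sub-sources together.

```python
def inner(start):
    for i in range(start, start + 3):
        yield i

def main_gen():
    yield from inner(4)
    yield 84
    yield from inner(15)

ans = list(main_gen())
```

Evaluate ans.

Step 1: main_gen() delegates to inner(4):
  yield 4
  yield 5
  yield 6
Step 2: yield 84
Step 3: Delegates to inner(15):
  yield 15
  yield 16
  yield 17
Therefore ans = [4, 5, 6, 84, 15, 16, 17].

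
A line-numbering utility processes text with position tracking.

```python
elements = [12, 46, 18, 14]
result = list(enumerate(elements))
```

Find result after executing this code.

Step 1: enumerate pairs each element with its index:
  (0, 12)
  (1, 46)
  (2, 18)
  (3, 14)
Therefore result = [(0, 12), (1, 46), (2, 18), (3, 14)].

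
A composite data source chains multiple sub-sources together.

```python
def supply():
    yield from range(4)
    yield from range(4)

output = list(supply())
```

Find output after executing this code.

Step 1: Trace yields in order:
  yield 0
  yield 1
  yield 2
  yield 3
  yield 0
  yield 1
  yield 2
  yield 3
Therefore output = [0, 1, 2, 3, 0, 1, 2, 3].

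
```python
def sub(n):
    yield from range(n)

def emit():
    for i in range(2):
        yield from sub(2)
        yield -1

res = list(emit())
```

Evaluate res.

Step 1: For each i in range(2):
  i=0: yield from sub(2) -> [0, 1], then yield -1
  i=1: yield from sub(2) -> [0, 1], then yield -1
Therefore res = [0, 1, -1, 0, 1, -1].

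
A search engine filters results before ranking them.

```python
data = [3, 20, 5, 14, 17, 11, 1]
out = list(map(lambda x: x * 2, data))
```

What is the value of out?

Step 1: Apply lambda x: x * 2 to each element:
  3 -> 6
  20 -> 40
  5 -> 10
  14 -> 28
  17 -> 34
  11 -> 22
  1 -> 2
Therefore out = [6, 40, 10, 28, 34, 22, 2].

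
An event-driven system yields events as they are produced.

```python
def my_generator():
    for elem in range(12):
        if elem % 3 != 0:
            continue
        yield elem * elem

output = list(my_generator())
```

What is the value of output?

Step 1: Only yield elem**2 when elem is divisible by 3:
  elem=0: 0 % 3 == 0, yield 0**2 = 0
  elem=3: 3 % 3 == 0, yield 3**2 = 9
  elem=6: 6 % 3 == 0, yield 6**2 = 36
  elem=9: 9 % 3 == 0, yield 9**2 = 81
Therefore output = [0, 9, 36, 81].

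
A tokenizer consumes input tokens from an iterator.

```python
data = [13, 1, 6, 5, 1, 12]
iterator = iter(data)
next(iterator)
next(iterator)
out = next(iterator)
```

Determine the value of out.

Step 1: Create iterator over [13, 1, 6, 5, 1, 12].
Step 2: next() consumes 13.
Step 3: next() consumes 1.
Step 4: next() returns 6.
Therefore out = 6.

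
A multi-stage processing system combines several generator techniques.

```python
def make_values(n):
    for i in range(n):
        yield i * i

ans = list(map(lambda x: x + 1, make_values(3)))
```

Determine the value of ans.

Step 1: make_values(3) yields squares: [0, 1, 4].
Step 2: map adds 1 to each: [1, 2, 5].
Therefore ans = [1, 2, 5].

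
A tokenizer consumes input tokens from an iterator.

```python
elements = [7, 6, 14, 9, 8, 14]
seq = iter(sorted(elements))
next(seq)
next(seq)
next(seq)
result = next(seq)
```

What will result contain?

Step 1: sorted([7, 6, 14, 9, 8, 14]) = [6, 7, 8, 9, 14, 14].
Step 2: Create iterator and skip 3 elements.
Step 3: next() returns 9.
Therefore result = 9.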